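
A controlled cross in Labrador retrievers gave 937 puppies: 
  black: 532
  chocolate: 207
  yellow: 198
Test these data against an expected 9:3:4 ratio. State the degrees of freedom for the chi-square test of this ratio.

A goodness-of-fit test with 3 phenotype classes has df = 3 − 1 = 2.

2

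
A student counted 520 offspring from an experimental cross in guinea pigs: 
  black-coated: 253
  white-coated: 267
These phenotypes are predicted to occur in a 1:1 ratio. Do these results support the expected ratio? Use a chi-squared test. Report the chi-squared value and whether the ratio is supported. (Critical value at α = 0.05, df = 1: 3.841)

0.377; consistent

Expected counts for N = 520 under a 1:1 ratio (total parts = 2):
  black-coated: 520 × 1/2 = 260
  white-coated: 520 × 1/2 = 260
χ² = Σ (O − E)² / E
  black-coated: (253 − 260)² / 260 = 0.1885
  white-coated: (267 − 260)² / 260 = 0.1885
χ² = 0.1885 + 0.1885 = 0.377
Degrees of freedom = 2 − 1 = 1; critical value at α = 0.05 is 3.841.
Since 0.377 < 3.841, we fail to reject the null hypothesis — the data are consistent with the 1:1 ratio.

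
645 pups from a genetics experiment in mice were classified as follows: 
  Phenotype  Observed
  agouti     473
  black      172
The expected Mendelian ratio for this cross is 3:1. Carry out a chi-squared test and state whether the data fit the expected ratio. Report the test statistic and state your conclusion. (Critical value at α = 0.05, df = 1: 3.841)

Under the 3:1 hypothesis (Σ ratio = 4, N = 645):
  agouti: 645 × 3/4 = 483.75
  black: 645 × 1/4 = 161.25
χ² = Σ (O − E)² / E
  agouti: (473 − 483.75)² / 483.75 = 0.2389
  black: (172 − 161.25)² / 161.25 = 0.7167
χ² = 0.2389 + 0.7167 = 0.9556 ≈ 0.956
Degrees of freedom = 2 − 1 = 1; critical value at α = 0.05 is 3.841.
Since 0.956 < 3.841, we fail to reject the null hypothesis — the data are consistent with the 3:1 ratio.

0.956; consistent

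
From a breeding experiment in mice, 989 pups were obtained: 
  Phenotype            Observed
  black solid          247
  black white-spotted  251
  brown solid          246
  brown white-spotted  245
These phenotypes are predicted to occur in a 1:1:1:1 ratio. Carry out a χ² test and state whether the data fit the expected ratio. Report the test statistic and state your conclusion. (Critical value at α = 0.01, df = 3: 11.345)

Under the 1:1:1:1 hypothesis (Σ ratio = 4, N = 989):
  black solid: 989 × 1/4 = 247.25
  black white-spotted: 989 × 1/4 = 247.25
  brown solid: 989 × 1/4 = 247.25
  brown white-spotted: 989 × 1/4 = 247.25
χ² = Σ (O − E)² / E
  black solid: (247 − 247.25)² / 247.25 = 0.0003
  black white-spotted: (251 − 247.25)² / 247.25 = 0.0569
  brown solid: (246 − 247.25)² / 247.25 = 0.0063
  brown white-spotted: (245 − 247.25)² / 247.25 = 0.0205
χ² = 0.0003 + 0.0569 + 0.0063 + 0.0205 = 0.084
Degrees of freedom = 4 − 1 = 3; critical value at α = 0.01 is 11.345.
Since 0.084 < 11.345, we fail to reject the null hypothesis — the data are consistent with the 1:1:1:1 ratio.

0.084; consistent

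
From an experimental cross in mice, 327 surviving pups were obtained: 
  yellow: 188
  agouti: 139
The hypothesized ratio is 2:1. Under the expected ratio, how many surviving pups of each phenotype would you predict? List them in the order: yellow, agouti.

Total ratio parts = 3. Expected numbers out of 327:
  yellow: 327 × 2/3 = 218
  agouti: 327 × 1/3 = 109

218, 109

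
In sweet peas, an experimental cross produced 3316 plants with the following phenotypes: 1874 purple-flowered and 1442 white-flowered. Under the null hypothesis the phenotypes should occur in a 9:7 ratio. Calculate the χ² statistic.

Total ratio parts = 16. Expected numbers out of 3316:
  purple-flowered: 3316 × 9/16 = 1865.25
  white-flowered: 3316 × 7/16 = 1450.75
χ² = Σ (O − E)² / E
  purple-flowered: (1874 − 1865.25)² / 1865.25 = 0.0410
  white-flowered: (1442 − 1450.75)² / 1450.75 = 0.0528
χ² = 0.0410 + 0.0528 = 0.0938 ≈ 0.094

0.094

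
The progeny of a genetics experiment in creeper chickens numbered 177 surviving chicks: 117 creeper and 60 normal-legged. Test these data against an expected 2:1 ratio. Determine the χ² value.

0.025

Expected counts for N = 177 under a 2:1 ratio (total parts = 3):
  creeper: 177 × 2/3 = 118
  normal-legged: 177 × 1/3 = 59
χ² = Σ (O − E)² / E
  creeper: (117 − 118)² / 118 = 0.0085
  normal-legged: (60 − 59)² / 59 = 0.0169
χ² = 0.0085 + 0.0169 = 0.0254 ≈ 0.025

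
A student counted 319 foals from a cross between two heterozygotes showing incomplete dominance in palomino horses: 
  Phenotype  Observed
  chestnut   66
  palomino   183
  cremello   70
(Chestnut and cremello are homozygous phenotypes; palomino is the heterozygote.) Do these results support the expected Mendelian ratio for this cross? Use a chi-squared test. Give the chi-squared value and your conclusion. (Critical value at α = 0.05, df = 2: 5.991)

With incomplete dominance, a heterozygote × heterozygote cross gives a 1:2:1 phenotypic ratio.
Expected counts for N = 319 under a 1:2:1 ratio (total parts = 4):
  chestnut: 319 × 1/4 = 79.75
  palomino: 319 × 2/4 = 159.5
  cremello: 319 × 1/4 = 79.75
χ² = Σ (O − E)² / E
  chestnut: (66 − 79.75)² / 79.75 = 2.3707
  palomino: (183 − 159.5)² / 159.5 = 3.4624
  cremello: (70 − 79.75)² / 79.75 = 1.1920
χ² = 2.3707 + 3.4624 + 1.1920 = 7.0251 ≈ 7.025
Degrees of freedom = 3 − 1 = 2; critical value at α = 0.05 is 5.991.
Since 7.025 > 5.991, we reject the null hypothesis — the data do not fit the 1:2:1 ratio.

7.025; not consistent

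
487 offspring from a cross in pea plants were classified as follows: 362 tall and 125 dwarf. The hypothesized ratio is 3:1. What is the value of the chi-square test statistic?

0.116

Expected counts for N = 487 under a 3:1 ratio (total parts = 4):
  tall: 487 × 3/4 = 365.25
  dwarf: 487 × 1/4 = 121.75
χ² = Σ (O − E)² / E
  tall: (362 − 365.25)² / 365.25 = 0.0289
  dwarf: (125 − 121.75)² / 121.75 = 0.0868
χ² = 0.0289 + 0.0868 = 0.1157 ≈ 0.116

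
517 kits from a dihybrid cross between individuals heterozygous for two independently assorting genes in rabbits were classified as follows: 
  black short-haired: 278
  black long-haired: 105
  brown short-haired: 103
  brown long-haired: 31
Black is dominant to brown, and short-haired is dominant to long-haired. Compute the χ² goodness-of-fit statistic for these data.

A dihybrid F₂ with independent assortment and complete dominance at both loci gives a 9:3:3:1 phenotypic ratio.
Under the 9:3:3:1 hypothesis (Σ ratio = 16, N = 517):
  black short-haired: 517 × 9/16 = 290.8125
  black long-haired: 517 × 3/16 = 96.9375
  brown short-haired: 517 × 3/16 = 96.9375
  brown long-haired: 517 × 1/16 = 32.3125
χ² = Σ (O − E)² / E
  black short-haired: (278 − 290.8125)² / 290.8125 = 0.5645
  black long-haired: (105 − 96.9375)² / 96.9375 = 0.6706
  brown short-haired: (103 − 96.9375)² / 96.9375 = 0.3792
  brown long-haired: (31 − 32.3125)² / 32.3125 = 0.0533
χ² = 0.5645 + 0.6706 + 0.3792 + 0.0533 = 1.6676 ≈ 1.668

1.668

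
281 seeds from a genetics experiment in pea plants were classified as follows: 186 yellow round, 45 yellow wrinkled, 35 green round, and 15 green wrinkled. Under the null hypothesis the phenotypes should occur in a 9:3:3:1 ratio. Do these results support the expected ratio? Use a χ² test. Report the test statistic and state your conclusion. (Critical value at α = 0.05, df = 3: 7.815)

12.371; not consistent

Under the 9:3:3:1 hypothesis (Σ ratio = 16, N = 281):
  yellow round: 281 × 9/16 = 158.0625
  yellow wrinkled: 281 × 3/16 = 52.6875
  green round: 281 × 3/16 = 52.6875
  green wrinkled: 281 × 1/16 = 17.5625
χ² = Σ (O − E)² / E
  yellow round: (186 − 158.0625)² / 158.0625 = 4.9379
  yellow wrinkled: (45 − 52.6875)² / 52.6875 = 1.1217
  green round: (35 − 52.6875)² / 52.6875 = 5.9378
  green wrinkled: (15 − 17.5625)² / 17.5625 = 0.3739
χ² = 4.9379 + 1.1217 + 5.9378 + 0.3739 = 12.3713 ≈ 12.371
Degrees of freedom = 4 − 1 = 3; critical value at α = 0.05 is 7.815.
Since 12.371 > 7.815, we reject the null hypothesis — the data do not fit the 9:3:3:1 ratio.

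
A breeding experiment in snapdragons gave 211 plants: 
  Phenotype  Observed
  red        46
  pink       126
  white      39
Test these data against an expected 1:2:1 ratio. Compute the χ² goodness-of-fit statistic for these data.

Expected counts for N = 211 under a 1:2:1 ratio (total parts = 4):
  red: 211 × 1/4 = 52.75
  pink: 211 × 2/4 = 105.5
  white: 211 × 1/4 = 52.75
χ² = Σ (O − E)² / E
  red: (46 − 52.75)² / 52.75 = 0.8637
  pink: (126 − 105.5)² / 105.5 = 3.9834
  white: (39 − 52.75)² / 52.75 = 3.5841
χ² = 0.8637 + 3.9834 + 3.5841 = 8.4312 ≈ 8.431

8.431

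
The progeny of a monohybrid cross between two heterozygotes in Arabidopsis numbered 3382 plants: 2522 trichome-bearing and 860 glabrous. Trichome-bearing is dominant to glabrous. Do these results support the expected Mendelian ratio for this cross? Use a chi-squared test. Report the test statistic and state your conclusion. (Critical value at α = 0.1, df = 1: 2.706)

For a monohybrid cross between heterozygotes with complete dominance, the expected phenotypic ratio is 3:1.
Under the 3:1 hypothesis (Σ ratio = 4, N = 3382):
  trichome-bearing: 3382 × 3/4 = 2536.5
  glabrous: 3382 × 1/4 = 845.5
χ² = Σ (O − E)² / E
  trichome-bearing: (2522 − 2536.5)² / 2536.5 = 0.0829
  glabrous: (860 − 845.5)² / 845.5 = 0.2487
χ² = 0.0829 + 0.2487 = 0.3316 ≈ 0.332
Degrees of freedom = 2 − 1 = 1; critical value at α = 0.1 is 2.706.
Since 0.332 < 2.706, we fail to reject the null hypothesis — the data are consistent with the 3:1 ratio.

0.332; consistent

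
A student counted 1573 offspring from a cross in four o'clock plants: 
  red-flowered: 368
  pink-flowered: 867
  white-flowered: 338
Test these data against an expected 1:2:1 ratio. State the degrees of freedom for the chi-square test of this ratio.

2

A goodness-of-fit test with 3 phenotype classes has df = 3 − 1 = 2.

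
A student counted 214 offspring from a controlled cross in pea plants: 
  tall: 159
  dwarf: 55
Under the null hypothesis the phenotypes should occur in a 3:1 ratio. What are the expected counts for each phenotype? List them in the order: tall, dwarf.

160.5, 53.5

Total ratio parts = 4. Expected numbers out of 214:
  tall: 214 × 3/4 = 160.5
  dwarf: 214 × 1/4 = 53.5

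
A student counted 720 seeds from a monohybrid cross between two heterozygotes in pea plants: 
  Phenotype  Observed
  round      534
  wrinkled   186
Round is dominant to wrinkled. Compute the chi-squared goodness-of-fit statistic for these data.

For a monohybrid cross between heterozygotes with complete dominance, the expected phenotypic ratio is 3:1.
Expected counts for N = 720 under a 3:1 ratio (total parts = 4):
  round: 720 × 3/4 = 540
  wrinkled: 720 × 1/4 = 180
χ² = Σ (O − E)² / E
  round: (534 − 540)² / 540 = 0.0667
  wrinkled: (186 − 180)² / 180 = 0.2000
χ² = 0.0667 + 0.2000 = 0.2667 ≈ 0.267

0.267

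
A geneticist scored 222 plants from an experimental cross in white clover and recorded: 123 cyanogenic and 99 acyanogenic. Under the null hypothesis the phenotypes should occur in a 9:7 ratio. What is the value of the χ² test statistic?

0.064

Expected counts for N = 222 under a 9:7 ratio (total parts = 16):
  cyanogenic: 222 × 9/16 = 124.875
  acyanogenic: 222 × 7/16 = 97.125
χ² = Σ (O − E)² / E
  cyanogenic: (123 − 124.875)² / 124.875 = 0.0282
  acyanogenic: (99 − 97.125)² / 97.125 = 0.0362
χ² = 0.0282 + 0.0362 = 0.0644 ≈ 0.064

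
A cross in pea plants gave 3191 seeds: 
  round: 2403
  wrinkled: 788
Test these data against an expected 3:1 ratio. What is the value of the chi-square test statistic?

Under the 3:1 hypothesis (Σ ratio = 4, N = 3191):
  round: 3191 × 3/4 = 2393.25
  wrinkled: 3191 × 1/4 = 797.75
χ² = Σ (O − E)² / E
  round: (2403 − 2393.25)² / 2393.25 = 0.0397
  wrinkled: (788 − 797.75)² / 797.75 = 0.1192
χ² = 0.0397 + 0.1192 = 0.1589 ≈ 0.159

0.159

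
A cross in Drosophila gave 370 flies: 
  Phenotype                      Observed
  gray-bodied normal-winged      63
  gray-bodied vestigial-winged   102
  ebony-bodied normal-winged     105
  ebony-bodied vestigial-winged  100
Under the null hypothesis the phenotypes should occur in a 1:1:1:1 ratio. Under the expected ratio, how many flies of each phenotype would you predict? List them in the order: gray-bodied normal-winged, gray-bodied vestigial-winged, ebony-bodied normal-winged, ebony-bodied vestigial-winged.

92.5, 92.5, 92.5, 92.5

Total ratio parts = 4. Expected numbers out of 370:
  gray-bodied normal-winged: 370 × 1/4 = 92.5
  gray-bodied vestigial-winged: 370 × 1/4 = 92.5
  ebony-bodied normal-winged: 370 × 1/4 = 92.5
  ebony-bodied vestigial-winged: 370 × 1/4 = 92.5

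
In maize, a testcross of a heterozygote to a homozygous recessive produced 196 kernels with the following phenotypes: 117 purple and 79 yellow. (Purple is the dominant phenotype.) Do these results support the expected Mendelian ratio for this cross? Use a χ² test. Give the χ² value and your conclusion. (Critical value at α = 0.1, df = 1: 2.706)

7.367; not consistent

A testcross of a heterozygote (Aa × aa) gives a 1:1 phenotypic ratio.
Expected counts for N = 196 under a 1:1 ratio (total parts = 2):
  purple: 196 × 1/2 = 98
  yellow: 196 × 1/2 = 98
χ² = Σ (O − E)² / E
  purple: (117 − 98)² / 98 = 3.6837
  yellow: (79 − 98)² / 98 = 3.6837
χ² = 3.6837 + 3.6837 = 7.3674 ≈ 7.367
Degrees of freedom = 2 − 1 = 1; critical value at α = 0.1 is 2.706.
Since 7.367 > 2.706, we reject the null hypothesis — the data do not fit the 1:1 ratio.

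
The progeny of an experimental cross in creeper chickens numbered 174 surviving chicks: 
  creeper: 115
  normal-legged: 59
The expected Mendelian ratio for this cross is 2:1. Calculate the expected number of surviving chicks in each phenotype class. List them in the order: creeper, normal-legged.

116, 58

Expected counts for N = 174 under a 2:1 ratio (total parts = 3):
  creeper: 174 × 2/3 = 116
  normal-legged: 174 × 1/3 = 58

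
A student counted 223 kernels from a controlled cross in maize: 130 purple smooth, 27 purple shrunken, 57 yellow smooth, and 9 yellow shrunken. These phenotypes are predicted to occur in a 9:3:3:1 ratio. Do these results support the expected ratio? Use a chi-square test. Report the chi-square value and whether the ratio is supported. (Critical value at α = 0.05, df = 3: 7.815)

12.679; not consistent

Total ratio parts = 16. Expected numbers out of 223:
  purple smooth: 223 × 9/16 = 125.4375
  purple shrunken: 223 × 3/16 = 41.8125
  yellow smooth: 223 × 3/16 = 41.8125
  yellow shrunken: 223 × 1/16 = 13.9375
χ² = Σ (O − E)² / E
  purple smooth: (130 − 125.4375)² / 125.4375 = 0.1660
  purple shrunken: (27 − 41.8125)² / 41.8125 = 5.2475
  yellow smooth: (57 − 41.8125)² / 41.8125 = 5.5165
  yellow shrunken: (9 − 13.9375)² / 13.9375 = 1.7492
χ² = 0.1660 + 5.2475 + 5.5165 + 1.7492 = 12.6792 ≈ 12.679
Degrees of freedom = 4 − 1 = 3; critical value at α = 0.05 is 7.815.
Since 12.679 > 7.815, we reject the null hypothesis — the data do not fit the 9:3:3:1 ratio.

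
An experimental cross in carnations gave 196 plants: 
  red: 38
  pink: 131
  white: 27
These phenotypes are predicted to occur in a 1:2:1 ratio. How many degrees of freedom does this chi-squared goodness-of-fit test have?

A goodness-of-fit test with 3 phenotype classes has df = 3 − 1 = 2.

2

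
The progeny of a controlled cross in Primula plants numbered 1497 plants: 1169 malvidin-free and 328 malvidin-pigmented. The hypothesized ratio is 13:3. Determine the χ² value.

Under the 13:3 hypothesis (Σ ratio = 16, N = 1497):
  malvidin-free: 1497 × 13/16 = 1216.3125
  malvidin-pigmented: 1497 × 3/16 = 280.6875
χ² = Σ (O − E)² / E
  malvidin-free: (1169 − 1216.3125)² / 1216.3125 = 1.8404
  malvidin-pigmented: (328 − 280.6875)² / 280.6875 = 7.9750
χ² = 1.8404 + 7.9750 = 9.8154 ≈ 9.815

9.815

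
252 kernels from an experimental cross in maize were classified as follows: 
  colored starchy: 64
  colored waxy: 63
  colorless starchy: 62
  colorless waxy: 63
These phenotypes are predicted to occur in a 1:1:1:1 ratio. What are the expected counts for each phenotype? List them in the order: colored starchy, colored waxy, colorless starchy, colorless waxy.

Total ratio parts = 4. Expected numbers out of 252:
  colored starchy: 252 × 1/4 = 63
  colored waxy: 252 × 1/4 = 63
  colorless starchy: 252 × 1/4 = 63
  colorless waxy: 252 × 1/4 = 63

63, 63, 63, 63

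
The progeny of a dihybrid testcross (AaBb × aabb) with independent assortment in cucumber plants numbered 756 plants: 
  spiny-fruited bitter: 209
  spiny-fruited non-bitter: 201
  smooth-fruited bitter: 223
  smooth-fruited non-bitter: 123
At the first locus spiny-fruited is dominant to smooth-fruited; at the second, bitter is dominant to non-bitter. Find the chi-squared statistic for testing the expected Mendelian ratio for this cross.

32.042

A dihybrid testcross with independent assortment gives a 1:1:1:1 ratio.
Total ratio parts = 4. Expected numbers out of 756:
  spiny-fruited bitter: 756 × 1/4 = 189
  spiny-fruited non-bitter: 756 × 1/4 = 189
  smooth-fruited bitter: 756 × 1/4 = 189
  smooth-fruited non-bitter: 756 × 1/4 = 189
χ² = Σ (O − E)² / E
  spiny-fruited bitter: (209 − 189)² / 189 = 2.1164
  spiny-fruited non-bitter: (201 − 189)² / 189 = 0.7619
  smooth-fruited bitter: (223 − 189)² / 189 = 6.1164
  smooth-fruited non-bitter: (123 − 189)² / 189 = 23.0476
χ² = 2.1164 + 0.7619 + 6.1164 + 23.0476 = 32.0423 ≈ 32.042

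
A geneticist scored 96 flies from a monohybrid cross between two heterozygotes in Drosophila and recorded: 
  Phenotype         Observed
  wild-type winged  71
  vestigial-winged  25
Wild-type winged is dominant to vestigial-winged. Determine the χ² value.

For a monohybrid cross between heterozygotes with complete dominance, the expected phenotypic ratio is 3:1.
Total ratio parts = 4. Expected numbers out of 96:
  wild-type winged: 96 × 3/4 = 72
  vestigial-winged: 96 × 1/4 = 24
χ² = Σ (O − E)² / E
  wild-type winged: (71 − 72)² / 72 = 0.0139
  vestigial-winged: (25 − 24)² / 24 = 0.0417
χ² = 0.0139 + 0.0417 = 0.0556 ≈ 0.056

0.056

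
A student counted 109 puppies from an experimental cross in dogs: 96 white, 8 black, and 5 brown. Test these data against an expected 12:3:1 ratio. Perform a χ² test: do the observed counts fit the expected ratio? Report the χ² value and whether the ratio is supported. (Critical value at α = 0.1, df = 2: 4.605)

10.535; not consistent

Total ratio parts = 16. Expected numbers out of 109:
  white: 109 × 12/16 = 81.75
  black: 109 × 3/16 = 20.4375
  brown: 109 × 1/16 = 6.8125
χ² = Σ (O − E)² / E
  white: (96 − 81.75)² / 81.75 = 2.4839
  black: (8 − 20.4375)² / 20.4375 = 7.5690
  brown: (5 − 6.8125)² / 6.8125 = 0.4822
χ² = 2.4839 + 7.5690 + 0.4822 = 10.5351 ≈ 10.535
Degrees of freedom = 3 − 1 = 2; critical value at α = 0.1 is 4.605.
Since 10.535 > 4.605, we reject the null hypothesis — the data do not fit the 12:3:1 ratio.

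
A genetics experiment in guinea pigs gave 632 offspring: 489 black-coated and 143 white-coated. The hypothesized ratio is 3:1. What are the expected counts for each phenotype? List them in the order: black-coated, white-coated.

474, 158

Under the 3:1 hypothesis (Σ ratio = 4, N = 632):
  black-coated: 632 × 3/4 = 474
  white-coated: 632 × 1/4 = 158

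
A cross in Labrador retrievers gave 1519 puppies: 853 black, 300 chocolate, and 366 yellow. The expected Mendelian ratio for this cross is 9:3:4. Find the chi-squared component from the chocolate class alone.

0.810

Total ratio parts = 16. Expected numbers out of 1519:
  black: 1519 × 9/16 = 854.4375
  chocolate: 1519 × 3/16 = 284.8125
  yellow: 1519 × 4/16 = 379.75
Contribution of chocolate: (300 − 284.8125)² / 284.8125 = 0.8099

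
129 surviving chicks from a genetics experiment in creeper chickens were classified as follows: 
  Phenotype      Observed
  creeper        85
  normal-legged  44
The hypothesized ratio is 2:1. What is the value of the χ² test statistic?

0.035

Under the 2:1 hypothesis (Σ ratio = 3, N = 129):
  creeper: 129 × 2/3 = 86
  normal-legged: 129 × 1/3 = 43
χ² = Σ (O − E)² / E
  creeper: (85 − 86)² / 86 = 0.0116
  normal-legged: (44 − 43)² / 43 = 0.0233
χ² = 0.0116 + 0.0233 = 0.0349 ≈ 0.035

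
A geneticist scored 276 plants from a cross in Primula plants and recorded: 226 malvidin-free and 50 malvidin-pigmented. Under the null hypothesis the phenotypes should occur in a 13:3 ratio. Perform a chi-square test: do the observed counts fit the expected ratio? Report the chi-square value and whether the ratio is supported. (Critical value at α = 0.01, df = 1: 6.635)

Expected counts for N = 276 under a 13:3 ratio (total parts = 16):
  malvidin-free: 276 × 13/16 = 224.25
  malvidin-pigmented: 276 × 3/16 = 51.75
χ² = Σ (O − E)² / E
  malvidin-free: (226 − 224.25)² / 224.25 = 0.0137
  malvidin-pigmented: (50 − 51.75)² / 51.75 = 0.0592
χ² = 0.0137 + 0.0592 = 0.0729 ≈ 0.073
Degrees of freedom = 2 − 1 = 1; critical value at α = 0.01 is 6.635.
Since 0.073 < 6.635, we fail to reject the null hypothesis — the data are consistent with the 13:3 ratio.

0.073; consistent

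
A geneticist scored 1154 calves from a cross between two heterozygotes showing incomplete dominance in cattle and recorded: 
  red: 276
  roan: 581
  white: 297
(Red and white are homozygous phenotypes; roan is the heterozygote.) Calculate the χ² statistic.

0.820

With incomplete dominance, a heterozygote × heterozygote cross gives a 1:2:1 phenotypic ratio.
Under the 1:2:1 hypothesis (Σ ratio = 4, N = 1154):
  red: 1154 × 1/4 = 288.5
  roan: 1154 × 2/4 = 577
  white: 1154 × 1/4 = 288.5
χ² = Σ (O − E)² / E
  red: (276 − 288.5)² / 288.5 = 0.5416
  roan: (581 − 577)² / 577 = 0.0277
  white: (297 − 288.5)² / 288.5 = 0.2504
χ² = 0.5416 + 0.0277 + 0.2504 = 0.8197 ≈ 0.820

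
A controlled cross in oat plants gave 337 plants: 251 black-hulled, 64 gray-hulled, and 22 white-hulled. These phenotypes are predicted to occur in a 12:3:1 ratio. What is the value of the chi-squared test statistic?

0.064

Total ratio parts = 16. Expected numbers out of 337:
  black-hulled: 337 × 12/16 = 252.75
  gray-hulled: 337 × 3/16 = 63.1875
  white-hulled: 337 × 1/16 = 21.0625
χ² = Σ (O − E)² / E
  black-hulled: (251 − 252.75)² / 252.75 = 0.0121
  gray-hulled: (64 − 63.1875)² / 63.1875 = 0.0104
  white-hulled: (22 − 21.0625)² / 21.0625 = 0.0417
χ² = 0.0121 + 0.0104 + 0.0417 = 0.0642 ≈ 0.064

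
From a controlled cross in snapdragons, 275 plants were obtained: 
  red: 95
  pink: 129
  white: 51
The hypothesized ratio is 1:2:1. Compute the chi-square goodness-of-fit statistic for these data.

Expected counts for N = 275 under a 1:2:1 ratio (total parts = 4):
  red: 275 × 1/4 = 68.75
  pink: 275 × 2/4 = 137.5
  white: 275 × 1/4 = 68.75
χ² = Σ (O − E)² / E
  red: (95 − 68.75)² / 68.75 = 10.0227
  pink: (129 − 137.5)² / 137.5 = 0.5255
  white: (51 − 68.75)² / 68.75 = 4.5827
χ² = 10.0227 + 0.5255 + 4.5827 = 15.1309 ≈ 15.131

15.131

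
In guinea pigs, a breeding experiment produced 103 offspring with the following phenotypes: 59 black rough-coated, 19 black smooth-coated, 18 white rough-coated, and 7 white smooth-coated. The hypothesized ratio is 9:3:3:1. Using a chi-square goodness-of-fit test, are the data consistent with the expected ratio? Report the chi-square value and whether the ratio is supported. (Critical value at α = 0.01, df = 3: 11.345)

0.163; consistent

The 9:3:3:1 ratio has 16 parts, so with N = 103 the expected counts are:
  black rough-coated: 103 × 9/16 = 57.9375
  black smooth-coated: 103 × 3/16 = 19.3125
  white rough-coated: 103 × 3/16 = 19.3125
  white smooth-coated: 103 × 1/16 = 6.4375
χ² = Σ (O − E)² / E
  black rough-coated: (59 − 57.9375)² / 57.9375 = 0.0195
  black smooth-coated: (19 − 19.3125)² / 19.3125 = 0.0051
  white rough-coated: (18 − 19.3125)² / 19.3125 = 0.0892
  white smooth-coated: (7 − 6.4375)² / 6.4375 = 0.0492
χ² = 0.0195 + 0.0051 + 0.0892 + 0.0492 = 0.163
Degrees of freedom = 4 − 1 = 3; critical value at α = 0.01 is 11.345.
Since 0.163 < 11.345, we fail to reject the null hypothesis — the data are consistent with the 9:3:3:1 ratio.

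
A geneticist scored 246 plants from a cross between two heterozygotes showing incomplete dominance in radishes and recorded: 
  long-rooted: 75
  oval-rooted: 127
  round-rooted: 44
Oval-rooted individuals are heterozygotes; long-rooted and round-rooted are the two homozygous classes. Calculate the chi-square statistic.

8.073

With incomplete dominance, a heterozygote × heterozygote cross gives a 1:2:1 phenotypic ratio.
The 1:2:1 ratio has 4 parts, so with N = 246 the expected counts are:
  long-rooted: 246 × 1/4 = 61.5
  oval-rooted: 246 × 2/4 = 123
  round-rooted: 246 × 1/4 = 61.5
χ² = Σ (O − E)² / E
  long-rooted: (75 − 61.5)² / 61.5 = 2.9634
  oval-rooted: (127 − 123)² / 123 = 0.1301
  round-rooted: (44 − 61.5)² / 61.5 = 4.9797
χ² = 2.9634 + 0.1301 + 4.9797 = 8.0732 ≈ 8.073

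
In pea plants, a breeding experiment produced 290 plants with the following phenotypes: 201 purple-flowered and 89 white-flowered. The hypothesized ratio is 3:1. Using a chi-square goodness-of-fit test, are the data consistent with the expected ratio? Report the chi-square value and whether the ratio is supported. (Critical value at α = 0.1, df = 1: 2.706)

5.007; not consistent

Under the 3:1 hypothesis (Σ ratio = 4, N = 290):
  purple-flowered: 290 × 3/4 = 217.5
  white-flowered: 290 × 1/4 = 72.5
χ² = Σ (O − E)² / E
  purple-flowered: (201 − 217.5)² / 217.5 = 1.2517
  white-flowered: (89 − 72.5)² / 72.5 = 3.7552
χ² = 1.2517 + 3.7552 = 5.0069 ≈ 5.007
Degrees of freedom = 2 − 1 = 1; critical value at α = 0.1 is 2.706.
Since 5.007 > 2.706, we reject the null hypothesis — the data do not fit the 3:1 ratio.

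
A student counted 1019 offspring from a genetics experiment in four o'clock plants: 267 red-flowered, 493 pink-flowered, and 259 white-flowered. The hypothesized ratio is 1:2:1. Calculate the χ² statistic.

Total ratio parts = 4. Expected numbers out of 1019:
  red-flowered: 1019 × 1/4 = 254.75
  pink-flowered: 1019 × 2/4 = 509.5
  white-flowered: 1019 × 1/4 = 254.75
χ² = Σ (O − E)² / E
  red-flowered: (267 − 254.75)² / 254.75 = 0.5891
  pink-flowered: (493 − 509.5)² / 509.5 = 0.5343
  white-flowered: (259 − 254.75)² / 254.75 = 0.0709
χ² = 0.5891 + 0.5343 + 0.0709 = 1.1943 ≈ 1.194

1.194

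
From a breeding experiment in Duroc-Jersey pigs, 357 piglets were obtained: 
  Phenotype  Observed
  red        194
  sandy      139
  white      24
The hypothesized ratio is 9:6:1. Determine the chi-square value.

0.555

Expected counts for N = 357 under a 9:6:1 ratio (total parts = 16):
  red: 357 × 9/16 = 200.8125
  sandy: 357 × 6/16 = 133.875
  white: 357 × 1/16 = 22.3125
χ² = Σ (O − E)² / E
  red: (194 − 200.8125)² / 200.8125 = 0.2311
  sandy: (139 − 133.875)² / 133.875 = 0.1962
  white: (24 − 22.3125)² / 22.3125 = 0.1276
χ² = 0.2311 + 0.1962 + 0.1276 = 0.5549 ≈ 0.555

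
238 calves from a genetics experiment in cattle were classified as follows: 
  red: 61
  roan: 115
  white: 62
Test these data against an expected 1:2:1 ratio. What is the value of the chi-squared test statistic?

0.277

Under the 1:2:1 hypothesis (Σ ratio = 4, N = 238):
  red: 238 × 1/4 = 59.5
  roan: 238 × 2/4 = 119
  white: 238 × 1/4 = 59.5
χ² = Σ (O − E)² / E
  red: (61 − 59.5)² / 59.5 = 0.0378
  roan: (115 − 119)² / 119 = 0.1345
  white: (62 − 59.5)² / 59.5 = 0.1050
χ² = 0.0378 + 0.1345 + 0.1050 = 0.2773 ≈ 0.277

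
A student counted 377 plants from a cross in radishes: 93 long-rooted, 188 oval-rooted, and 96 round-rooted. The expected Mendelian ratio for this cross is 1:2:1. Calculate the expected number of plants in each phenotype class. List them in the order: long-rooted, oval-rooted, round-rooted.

Expected counts for N = 377 under a 1:2:1 ratio (total parts = 4):
  long-rooted: 377 × 1/4 = 94.25
  oval-rooted: 377 × 2/4 = 188.5
  round-rooted: 377 × 1/4 = 94.25

94.25, 188.5, 94.25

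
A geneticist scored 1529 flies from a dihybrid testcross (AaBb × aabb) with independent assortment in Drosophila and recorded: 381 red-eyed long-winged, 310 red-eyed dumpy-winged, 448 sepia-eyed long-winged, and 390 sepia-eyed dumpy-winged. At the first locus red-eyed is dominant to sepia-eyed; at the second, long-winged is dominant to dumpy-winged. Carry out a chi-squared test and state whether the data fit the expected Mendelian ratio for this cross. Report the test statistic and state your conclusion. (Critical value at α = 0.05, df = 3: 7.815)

25.127; not consistent

A dihybrid testcross with independent assortment gives a 1:1:1:1 ratio.
Under the 1:1:1:1 hypothesis (Σ ratio = 4, N = 1529):
  red-eyed long-winged: 1529 × 1/4 = 382.25
  red-eyed dumpy-winged: 1529 × 1/4 = 382.25
  sepia-eyed long-winged: 1529 × 1/4 = 382.25
  sepia-eyed dumpy-winged: 1529 × 1/4 = 382.25
χ² = Σ (O − E)² / E
  red-eyed long-winged: (381 − 382.25)² / 382.25 = 0.0041
  red-eyed dumpy-winged: (310 − 382.25)² / 382.25 = 13.6561
  sepia-eyed long-winged: (448 − 382.25)² / 382.25 = 11.3095
  sepia-eyed dumpy-winged: (390 − 382.25)² / 382.25 = 0.1571
χ² = 0.0041 + 13.6561 + 11.3095 + 0.1571 = 25.1268 ≈ 25.127
Degrees of freedom = 4 − 1 = 3; critical value at α = 0.05 is 7.815.
Since 25.127 > 7.815, we reject the null hypothesis — the data do not fit the 1:1:1:1 ratio.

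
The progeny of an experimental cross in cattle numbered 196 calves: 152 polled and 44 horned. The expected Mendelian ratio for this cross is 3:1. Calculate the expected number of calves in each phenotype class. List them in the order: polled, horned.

Expected counts for N = 196 under a 3:1 ratio (total parts = 4):
  polled: 196 × 3/4 = 147
  horned: 196 × 1/4 = 49

147, 49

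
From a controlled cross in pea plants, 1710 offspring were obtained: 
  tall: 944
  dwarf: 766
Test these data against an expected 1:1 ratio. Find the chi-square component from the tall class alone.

Under the 1:1 hypothesis (Σ ratio = 2, N = 1710):
  tall: 1710 × 1/2 = 855
  dwarf: 1710 × 1/2 = 855
Contribution of tall: (944 − 855)² / 855 = 9.2643

9.264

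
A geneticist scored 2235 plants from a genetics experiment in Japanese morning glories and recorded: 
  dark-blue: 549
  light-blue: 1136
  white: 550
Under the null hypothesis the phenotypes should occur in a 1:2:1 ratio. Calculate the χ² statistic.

Under the 1:2:1 hypothesis (Σ ratio = 4, N = 2235):
  dark-blue: 2235 × 1/4 = 558.75
  light-blue: 2235 × 2/4 = 1117.5
  white: 2235 × 1/4 = 558.75
χ² = Σ (O − E)² / E
  dark-blue: (549 − 558.75)² / 558.75 = 0.1701
  light-blue: (1136 − 1117.5)² / 1117.5 = 0.3063
  white: (550 − 558.75)² / 558.75 = 0.1370
χ² = 0.1701 + 0.3063 + 0.1370 = 0.6134 ≈ 0.613

0.613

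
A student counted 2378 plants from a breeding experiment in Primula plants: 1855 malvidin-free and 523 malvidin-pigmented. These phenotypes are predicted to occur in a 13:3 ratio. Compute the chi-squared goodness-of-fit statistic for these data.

16.419

Expected counts for N = 2378 under a 13:3 ratio (total parts = 16):
  malvidin-free: 2378 × 13/16 = 1932.125
  malvidin-pigmented: 2378 × 3/16 = 445.875
χ² = Σ (O − E)² / E
  malvidin-free: (1855 − 1932.125)² / 1932.125 = 3.0786
  malvidin-pigmented: (523 − 445.875)² / 445.875 = 13.3407
χ² = 3.0786 + 13.3407 = 16.4193 ≈ 16.419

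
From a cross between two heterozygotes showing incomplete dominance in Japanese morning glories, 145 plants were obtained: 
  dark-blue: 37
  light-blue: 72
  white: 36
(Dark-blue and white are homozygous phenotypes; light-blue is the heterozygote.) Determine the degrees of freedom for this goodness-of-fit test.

With incomplete dominance, a heterozygote × heterozygote cross gives a 1:2:1 phenotypic ratio.
A goodness-of-fit test with 3 phenotype classes has df = 3 − 1 = 2.

2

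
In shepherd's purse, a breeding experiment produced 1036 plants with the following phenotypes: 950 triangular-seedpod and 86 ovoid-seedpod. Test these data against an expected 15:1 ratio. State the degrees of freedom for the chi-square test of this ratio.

1

A goodness-of-fit test with 2 phenotype classes has df = 2 − 1 = 1.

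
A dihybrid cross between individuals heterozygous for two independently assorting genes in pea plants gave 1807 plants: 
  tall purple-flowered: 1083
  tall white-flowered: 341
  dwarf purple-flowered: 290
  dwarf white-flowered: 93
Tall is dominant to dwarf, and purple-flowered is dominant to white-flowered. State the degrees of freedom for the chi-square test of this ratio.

A dihybrid F₂ with independent assortment and complete dominance at both loci gives a 9:3:3:1 phenotypic ratio.
A goodness-of-fit test with 4 phenotype classes has df = 4 − 1 = 3.

3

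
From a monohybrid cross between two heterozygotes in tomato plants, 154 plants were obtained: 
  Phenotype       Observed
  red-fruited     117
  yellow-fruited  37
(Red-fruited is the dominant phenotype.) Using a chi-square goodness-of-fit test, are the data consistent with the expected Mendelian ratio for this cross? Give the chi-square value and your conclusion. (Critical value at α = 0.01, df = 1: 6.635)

For a monohybrid cross between heterozygotes with complete dominance, the expected phenotypic ratio is 3:1.
The 3:1 ratio has 4 parts, so with N = 154 the expected counts are:
  red-fruited: 154 × 3/4 = 115.5
  yellow-fruited: 154 × 1/4 = 38.5
χ² = Σ (O − E)² / E
  red-fruited: (117 − 115.5)² / 115.5 = 0.0195
  yellow-fruited: (37 − 38.5)² / 38.5 = 0.0584
χ² = 0.0195 + 0.0584 = 0.0779 ≈ 0.078
Degrees of freedom = 2 − 1 = 1; critical value at α = 0.01 is 6.635.
Since 0.078 < 6.635, we fail to reject the null hypothesis — the data are consistent with the 3:1 ratio.

0.078; consistent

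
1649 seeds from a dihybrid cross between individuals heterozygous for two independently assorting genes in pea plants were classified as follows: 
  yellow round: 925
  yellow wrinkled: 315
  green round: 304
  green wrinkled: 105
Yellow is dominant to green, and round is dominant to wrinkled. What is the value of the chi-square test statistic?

A dihybrid F₂ with independent assortment and complete dominance at both loci gives a 9:3:3:1 phenotypic ratio.
The 9:3:3:1 ratio has 16 parts, so with N = 1649 the expected counts are:
  yellow round: 1649 × 9/16 = 927.5625
  yellow wrinkled: 1649 × 3/16 = 309.1875
  green round: 1649 × 3/16 = 309.1875
  green wrinkled: 1649 × 1/16 = 103.0625
χ² = Σ (O − E)² / E
  yellow round: (925 − 927.5625)² / 927.5625 = 0.0071
  yellow wrinkled: (315 − 309.1875)² / 309.1875 = 0.1093
  green round: (304 − 309.1875)² / 309.1875 = 0.0870
  green wrinkled: (105 − 103.0625)² / 103.0625 = 0.0364
χ² = 0.0071 + 0.1093 + 0.0870 + 0.0364 = 0.2398 ≈ 0.240

0.240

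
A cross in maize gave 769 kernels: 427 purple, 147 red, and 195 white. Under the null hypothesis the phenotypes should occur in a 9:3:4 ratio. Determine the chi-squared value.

0.166

The 9:3:4 ratio has 16 parts, so with N = 769 the expected counts are:
  purple: 769 × 9/16 = 432.5625
  red: 769 × 3/16 = 144.1875
  white: 769 × 4/16 = 192.25
χ² = Σ (O − E)² / E
  purple: (427 − 432.5625)² / 432.5625 = 0.0715
  red: (147 − 144.1875)² / 144.1875 = 0.0549
  white: (195 − 192.25)² / 192.25 = 0.0393
χ² = 0.0715 + 0.0549 + 0.0393 = 0.1657 ≈ 0.166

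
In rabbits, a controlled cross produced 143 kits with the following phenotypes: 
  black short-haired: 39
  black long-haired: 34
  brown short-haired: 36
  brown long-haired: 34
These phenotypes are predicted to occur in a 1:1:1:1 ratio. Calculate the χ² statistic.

The 1:1:1:1 ratio has 4 parts, so with N = 143 the expected counts are:
  black short-haired: 143 × 1/4 = 35.75
  black long-haired: 143 × 1/4 = 35.75
  brown short-haired: 143 × 1/4 = 35.75
  brown long-haired: 143 × 1/4 = 35.75
χ² = Σ (O − E)² / E
  black short-haired: (39 − 35.75)² / 35.75 = 0.2955
  black long-haired: (34 − 35.75)² / 35.75 = 0.0857
  brown short-haired: (36 − 35.75)² / 35.75 = 0.0017
  brown long-haired: (34 − 35.75)² / 35.75 = 0.0857
χ² = 0.2955 + 0.0857 + 0.0017 + 0.0857 = 0.4686 ≈ 0.469

0.469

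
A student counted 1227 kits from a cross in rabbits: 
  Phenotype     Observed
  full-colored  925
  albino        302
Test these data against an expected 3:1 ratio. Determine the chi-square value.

0.098

Under the 3:1 hypothesis (Σ ratio = 4, N = 1227):
  full-colored: 1227 × 3/4 = 920.25
  albino: 1227 × 1/4 = 306.75
χ² = Σ (O − E)² / E
  full-colored: (925 − 920.25)² / 920.25 = 0.0245
  albino: (302 − 306.75)² / 306.75 = 0.0736
χ² = 0.0245 + 0.0736 = 0.0981 ≈ 0.098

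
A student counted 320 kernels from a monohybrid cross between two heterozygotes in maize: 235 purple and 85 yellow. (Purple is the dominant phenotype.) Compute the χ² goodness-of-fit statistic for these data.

0.417

For a monohybrid cross between heterozygotes with complete dominance, the expected phenotypic ratio is 3:1.
Total ratio parts = 4. Expected numbers out of 320:
  purple: 320 × 3/4 = 240
  yellow: 320 × 1/4 = 80
χ² = Σ (O − E)² / E
  purple: (235 − 240)² / 240 = 0.1042
  yellow: (85 − 80)² / 80 = 0.3125
χ² = 0.1042 + 0.3125 = 0.4167 ≈ 0.417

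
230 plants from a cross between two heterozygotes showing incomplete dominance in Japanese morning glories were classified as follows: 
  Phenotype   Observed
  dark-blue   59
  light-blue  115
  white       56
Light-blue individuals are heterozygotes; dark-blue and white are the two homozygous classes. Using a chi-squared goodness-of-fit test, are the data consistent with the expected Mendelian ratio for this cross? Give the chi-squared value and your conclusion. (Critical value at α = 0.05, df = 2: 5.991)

0.078; consistent

With incomplete dominance, a heterozygote × heterozygote cross gives a 1:2:1 phenotypic ratio.
Total ratio parts = 4. Expected numbers out of 230:
  dark-blue: 230 × 1/4 = 57.5
  light-blue: 230 × 2/4 = 115
  white: 230 × 1/4 = 57.5
χ² = Σ (O − E)² / E
  dark-blue: (59 − 57.5)² / 57.5 = 0.0391
  light-blue: (115 − 115)² / 115 = 0.0000
  white: (56 − 57.5)² / 57.5 = 0.0391
χ² = 0.0391 + 0.0000 + 0.0391 = 0.0782 ≈ 0.078
Degrees of freedom = 3 − 1 = 2; critical value at α = 0.05 is 5.991.
Since 0.078 < 5.991, we fail to reject the null hypothesis — the data are consistent with the 1:2:1 ratio.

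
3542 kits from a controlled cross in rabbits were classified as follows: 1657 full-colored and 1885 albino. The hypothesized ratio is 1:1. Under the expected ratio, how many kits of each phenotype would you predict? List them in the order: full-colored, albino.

Under the 1:1 hypothesis (Σ ratio = 2, N = 3542):
  full-colored: 3542 × 1/2 = 1771
  albino: 3542 × 1/2 = 1771

1771, 1771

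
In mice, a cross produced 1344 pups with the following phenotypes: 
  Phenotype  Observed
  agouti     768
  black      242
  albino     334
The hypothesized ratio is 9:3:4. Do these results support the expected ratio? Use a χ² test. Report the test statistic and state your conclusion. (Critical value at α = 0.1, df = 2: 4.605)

0.599; consistent

The 9:3:4 ratio has 16 parts, so with N = 1344 the expected counts are:
  agouti: 1344 × 9/16 = 756
  black: 1344 × 3/16 = 252
  albino: 1344 × 4/16 = 336
χ² = Σ (O − E)² / E
  agouti: (768 − 756)² / 756 = 0.1905
  black: (242 − 252)² / 252 = 0.3968
  albino: (334 − 336)² / 336 = 0.0119
χ² = 0.1905 + 0.3968 + 0.0119 = 0.5992 ≈ 0.599
Degrees of freedom = 3 − 1 = 2; critical value at α = 0.1 is 4.605.
Since 0.599 < 4.605, we fail to reject the null hypothesis — the data are consistent with the 9:3:4 ratio.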